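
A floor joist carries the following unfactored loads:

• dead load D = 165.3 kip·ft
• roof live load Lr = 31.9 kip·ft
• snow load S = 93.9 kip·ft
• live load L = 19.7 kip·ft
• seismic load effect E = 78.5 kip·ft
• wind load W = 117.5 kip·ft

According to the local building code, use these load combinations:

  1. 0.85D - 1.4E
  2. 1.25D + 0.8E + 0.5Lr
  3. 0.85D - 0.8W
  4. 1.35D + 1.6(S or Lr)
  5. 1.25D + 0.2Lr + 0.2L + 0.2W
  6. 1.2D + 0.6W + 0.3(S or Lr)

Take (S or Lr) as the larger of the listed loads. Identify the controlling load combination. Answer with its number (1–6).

(S or Lr) → S = 93.9 kip·ft.
1. 0.85(165.3) - 1.4(78.5) = 140.5 - 109.9 = 30.6
2. 1.25(165.3) + 0.8(78.5) + 0.5(31.9) = 206.6 + 62.8 + 16.0 = 285.4
3. 0.85(165.3) - 0.8(117.5) = 140.5 - 94.0 = 46.5
4. 1.35(165.3) + 1.6(93.9) = 223.2 + 150.2 = 373.4
5. 1.25(165.3) + 0.2(31.9) + 0.2(19.7) + 0.2(117.5) = 206.6 + 6.4 + 3.9 + 23.5 = 240.4
6. 1.2(165.3) + 0.6(117.5) + 0.3(93.9) = 297.0
The largest value is 373.4 kip·ft from combination 4.

Combination 4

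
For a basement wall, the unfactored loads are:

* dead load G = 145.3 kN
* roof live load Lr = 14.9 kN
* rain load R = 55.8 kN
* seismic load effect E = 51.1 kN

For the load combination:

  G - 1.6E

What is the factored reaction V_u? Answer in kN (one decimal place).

63.5 kN

1.0(145.3) - 1.6(51.1) = 145.3 - 81.8 = 63.5
V_u = 63.5 kN.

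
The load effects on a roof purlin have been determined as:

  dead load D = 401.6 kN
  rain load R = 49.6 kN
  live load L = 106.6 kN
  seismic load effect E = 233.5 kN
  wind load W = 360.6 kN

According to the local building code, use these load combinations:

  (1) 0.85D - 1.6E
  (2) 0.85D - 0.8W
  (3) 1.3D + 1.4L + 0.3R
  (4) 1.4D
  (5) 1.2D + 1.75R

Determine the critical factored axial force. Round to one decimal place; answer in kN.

686.2 kN

(1) 0.85(401.6) - 1.6(233.5) = 341.4 - 373.6 = -32.2
(2) 0.85(401.6) - 0.8(360.6) = 341.4 - 288.5 = 52.9
(3) 1.3(401.6) + 1.4(106.6) + 0.3(49.6) = 522.1 + 149.2 + 14.9 = 686.2
(4) 1.4(401.6) = 562.2
(5) 1.2(401.6) + 1.75(49.6) = 481.9 + 86.8 = 568.7
Maximum is from combination 3.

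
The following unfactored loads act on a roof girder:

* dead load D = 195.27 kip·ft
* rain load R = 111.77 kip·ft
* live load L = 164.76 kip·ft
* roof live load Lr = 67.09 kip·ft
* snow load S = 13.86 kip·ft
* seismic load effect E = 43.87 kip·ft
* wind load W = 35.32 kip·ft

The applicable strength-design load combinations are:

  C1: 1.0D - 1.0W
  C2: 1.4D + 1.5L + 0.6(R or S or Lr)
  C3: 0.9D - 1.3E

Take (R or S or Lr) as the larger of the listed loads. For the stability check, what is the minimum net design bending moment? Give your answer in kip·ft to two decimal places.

(R or S or Lr) → R = 111.77 kip·ft.
C1: 1.0(195.27) - 1.0(35.32) = 195.27 - 35.32 = 159.95
C2: 1.4(195.27) + 1.5(164.76) + 0.6(111.77) = 273.38 + 247.14 + 67.06 = 587.58
C3: 0.9(195.27) - 1.3(43.87) = 175.74 - 57.03 = 118.71
Combination 3 gives the minimum: 118.71 kip·ft.

118.71 kip·ft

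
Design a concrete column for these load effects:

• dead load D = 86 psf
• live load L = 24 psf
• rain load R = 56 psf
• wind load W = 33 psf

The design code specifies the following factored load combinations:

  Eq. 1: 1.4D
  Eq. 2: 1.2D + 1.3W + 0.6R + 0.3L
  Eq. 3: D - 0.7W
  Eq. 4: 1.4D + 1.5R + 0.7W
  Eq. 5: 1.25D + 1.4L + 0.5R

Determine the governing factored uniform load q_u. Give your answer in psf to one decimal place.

227.5 psf

Eq. 1: 1.4(86) = 120.4
Eq. 2: 1.2(86) + 1.3(33) + 0.6(56) + 0.3(24) = 103.2 + 42.9 + 33.6 + 7.2 = 186.9
Eq. 3: 1.0(86) - 0.7(33) = 86.0 - 23.1 = 62.9
Eq. 4: 1.4(86) + 1.5(56) + 0.7(33) = 120.4 + 84.0 + 23.1 = 227.5
Eq. 5: 1.25(86) + 1.4(24) + 0.5(56) = 107.5 + 33.6 + 28.0 = 169.1
Combination 4 governs: q_u = 227.5 psf.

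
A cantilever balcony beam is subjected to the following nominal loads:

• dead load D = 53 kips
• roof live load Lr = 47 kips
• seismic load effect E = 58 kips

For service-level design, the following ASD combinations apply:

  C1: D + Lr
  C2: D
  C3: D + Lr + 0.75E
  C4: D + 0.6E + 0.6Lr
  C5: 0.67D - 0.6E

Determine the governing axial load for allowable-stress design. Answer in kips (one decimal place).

143.5 kips

C1: 1.0(53) + 1.0(47) = 53.0 + 47.0 = 100.0
C2: 1.0(53) = 53.0
C3: 1.0(53) + 1.0(47) + 0.75(58) = 53.0 + 47.0 + 43.5 = 143.5
C4: 1.0(53) + 0.6(58) + 0.6(47) = 53.0 + 34.8 + 28.2 = 116.0
C5: 0.67(53) - 0.6(58) = 35.5 - 34.8 = 0.7
Maximum is from combination 3.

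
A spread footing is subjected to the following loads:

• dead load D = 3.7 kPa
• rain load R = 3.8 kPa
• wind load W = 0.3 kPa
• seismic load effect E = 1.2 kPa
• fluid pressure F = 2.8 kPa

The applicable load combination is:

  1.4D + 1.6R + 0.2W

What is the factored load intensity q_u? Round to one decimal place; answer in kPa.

1.4(3.7) + 1.6(3.8) + 0.2(0.3) = 11.3
q_u = 11.3 kPa.

11.3 kPa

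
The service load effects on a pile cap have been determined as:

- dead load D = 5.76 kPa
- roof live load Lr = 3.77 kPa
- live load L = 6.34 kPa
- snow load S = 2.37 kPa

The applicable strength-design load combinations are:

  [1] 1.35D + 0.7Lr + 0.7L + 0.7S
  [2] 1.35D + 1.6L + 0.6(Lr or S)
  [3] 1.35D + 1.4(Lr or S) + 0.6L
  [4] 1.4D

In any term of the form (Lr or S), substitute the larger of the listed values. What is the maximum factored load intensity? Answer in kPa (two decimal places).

(Lr or S) → Lr = 3.77 kPa.
[1] 1.35(5.76) + 0.7(3.77) + 0.7(6.34) + 0.7(2.37) = 16.51
[2] 1.35(5.76) + 1.6(6.34) + 0.6(3.77) = 7.78 + 10.14 + 2.26 = 20.18
[3] 1.35(5.76) + 1.4(3.77) + 0.6(6.34) = 7.78 + 5.28 + 3.80 = 16.86
[4] 1.4(5.76) = 8.06
Combination 2 governs: q_u = 20.18 kPa.

20.18 kPa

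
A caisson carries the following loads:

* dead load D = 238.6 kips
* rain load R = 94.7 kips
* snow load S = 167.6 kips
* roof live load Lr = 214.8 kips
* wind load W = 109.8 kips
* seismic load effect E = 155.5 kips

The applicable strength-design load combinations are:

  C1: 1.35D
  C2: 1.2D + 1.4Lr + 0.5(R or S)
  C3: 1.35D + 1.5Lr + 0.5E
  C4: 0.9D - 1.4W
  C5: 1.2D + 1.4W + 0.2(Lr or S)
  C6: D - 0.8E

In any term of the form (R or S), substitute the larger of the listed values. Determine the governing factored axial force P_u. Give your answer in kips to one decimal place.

(R or S) → S = 167.6 kips; (Lr or S) → Lr = 214.8 kips.
C1: 1.35(238.6) = 322.1
C2: 1.2(238.6) + 1.4(214.8) + 0.5(167.6) = 286.3 + 300.7 + 83.8 = 670.8
C3: 1.35(238.6) + 1.5(214.8) + 0.5(155.5) = 322.1 + 322.2 + 77.8 = 722.1
C4: 0.9(238.6) - 1.4(109.8) = 214.7 - 153.7 = 61.0
C5: 1.2(238.6) + 1.4(109.8) + 0.2(214.8) = 286.3 + 153.7 + 43.0 = 483.0
C6: 1.0(238.6) - 0.8(155.5) = 238.6 - 124.4 = 114.2
Maximum is from combination 3.

722.1 kips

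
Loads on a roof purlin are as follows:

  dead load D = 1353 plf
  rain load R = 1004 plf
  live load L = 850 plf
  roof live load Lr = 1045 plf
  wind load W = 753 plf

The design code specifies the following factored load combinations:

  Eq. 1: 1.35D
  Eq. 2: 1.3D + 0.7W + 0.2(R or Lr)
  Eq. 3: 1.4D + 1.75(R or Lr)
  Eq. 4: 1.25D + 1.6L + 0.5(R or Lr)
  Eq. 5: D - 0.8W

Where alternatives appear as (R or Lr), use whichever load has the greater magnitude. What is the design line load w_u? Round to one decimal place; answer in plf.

3723.0 plf

(R or Lr) → Lr = 1045 plf.
Eq. 1: 1.35(1353) = 1826.6
Eq. 2: 1.3(1353) + 0.7(753) + 0.2(1045) = 2495.0
Eq. 3: 1.4(1353) + 1.75(1045) = 3723.0
Eq. 4: 1.25(1353) + 1.6(850) + 0.5(1045) = 3573.8
Eq. 5: 1.0(1353) - 0.8(753) = 750.6
Combination 3 governs: w_u = 3723.0 plf.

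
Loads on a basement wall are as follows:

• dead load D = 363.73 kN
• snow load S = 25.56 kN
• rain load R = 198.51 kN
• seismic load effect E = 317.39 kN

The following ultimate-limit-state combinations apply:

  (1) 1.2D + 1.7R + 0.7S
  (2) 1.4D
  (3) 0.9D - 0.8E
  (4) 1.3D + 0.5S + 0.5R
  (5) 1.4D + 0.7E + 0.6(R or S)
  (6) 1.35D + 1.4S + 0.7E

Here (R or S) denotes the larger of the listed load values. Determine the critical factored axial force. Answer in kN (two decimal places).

(R or S) → R = 198.51 kN.
(1) 1.2(363.73) + 1.7(198.51) + 0.7(25.56) = 436.48 + 337.47 + 17.89 = 791.84
(2) 1.4(363.73) = 509.22
(3) 0.9(363.73) - 0.8(317.39) = 327.36 - 253.91 = 73.45
(4) 1.3(363.73) + 0.5(25.56) + 0.5(198.51) = 584.88
(5) 1.4(363.73) + 0.7(317.39) + 0.6(198.51) = 509.22 + 222.17 + 119.11 = 850.50
(6) 1.35(363.73) + 1.4(25.56) + 0.7(317.39) = 491.04 + 35.78 + 222.17 = 748.99
The controlling combination is 5, giving 850.50 kN.

850.50 kN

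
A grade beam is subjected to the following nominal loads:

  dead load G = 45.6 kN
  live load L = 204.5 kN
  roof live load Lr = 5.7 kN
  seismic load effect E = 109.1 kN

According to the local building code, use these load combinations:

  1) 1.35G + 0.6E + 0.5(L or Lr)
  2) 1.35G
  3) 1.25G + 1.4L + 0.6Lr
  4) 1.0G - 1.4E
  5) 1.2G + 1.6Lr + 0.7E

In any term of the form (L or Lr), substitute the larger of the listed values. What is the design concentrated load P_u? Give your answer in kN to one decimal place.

346.7 kN

(L or Lr) → L = 204.5 kN.
1) 1.35(45.6) + 0.6(109.1) + 0.5(204.5) = 229.3
2) 1.35(45.6) = 61.6
3) 1.25(45.6) + 1.4(204.5) + 0.6(5.7) = 57.0 + 286.3 + 3.4 = 346.7
4) 1.0(45.6) - 1.4(109.1) = 45.6 - 152.7 = -107.1
5) 1.2(45.6) + 1.6(5.7) + 0.7(109.1) = 54.7 + 9.1 + 76.4 = 140.2
Maximum is from combination 3.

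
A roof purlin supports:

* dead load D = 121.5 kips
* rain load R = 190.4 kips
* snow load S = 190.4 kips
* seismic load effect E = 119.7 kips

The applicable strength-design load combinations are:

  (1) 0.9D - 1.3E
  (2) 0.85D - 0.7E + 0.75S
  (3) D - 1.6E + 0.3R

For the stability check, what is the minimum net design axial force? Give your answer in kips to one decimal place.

(1) 0.9(121.5) - 1.3(119.7) = -46.3
(2) 0.85(121.5) - 0.7(119.7) + 0.75(190.4) = 162.3
(3) 1.0(121.5) - 1.6(119.7) + 0.3(190.4) = -12.9
Combination 1 gives the minimum: -46.3 kips.

-46.3 kips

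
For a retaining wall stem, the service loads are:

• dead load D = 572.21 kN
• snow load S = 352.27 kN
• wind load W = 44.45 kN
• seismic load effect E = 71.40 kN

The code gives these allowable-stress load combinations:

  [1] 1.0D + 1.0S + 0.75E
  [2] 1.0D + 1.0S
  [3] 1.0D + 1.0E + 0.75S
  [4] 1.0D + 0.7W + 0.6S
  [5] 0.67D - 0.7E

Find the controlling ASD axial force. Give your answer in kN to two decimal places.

978.03 kN

[1] 1.0(572.21) + 1.0(352.27) + 0.75(71.40) = 572.21 + 352.27 + 53.55 = 978.03
[2] 1.0(572.21) + 1.0(352.27) = 572.21 + 352.27 = 924.48
[3] 1.0(572.21) + 1.0(71.40) + 0.75(352.27) = 572.21 + 71.40 + 264.20 = 907.81
[4] 1.0(572.21) + 0.7(44.45) + 0.6(352.27) = 572.21 + 31.12 + 211.36 = 814.69
[5] 0.67(572.21) - 0.7(71.40) = 383.38 - 49.98 = 333.40
Combination 1 governs: N = 978.03 kN.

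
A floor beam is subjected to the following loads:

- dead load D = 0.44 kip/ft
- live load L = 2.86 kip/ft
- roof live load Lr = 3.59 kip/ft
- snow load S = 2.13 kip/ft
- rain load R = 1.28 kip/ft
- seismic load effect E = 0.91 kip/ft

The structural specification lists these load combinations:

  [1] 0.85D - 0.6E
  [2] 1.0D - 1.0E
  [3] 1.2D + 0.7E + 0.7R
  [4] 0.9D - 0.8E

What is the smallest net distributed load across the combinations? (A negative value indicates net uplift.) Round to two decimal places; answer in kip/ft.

-0.47 kip/ft

[1] 0.85(0.44) - 0.6(0.91) = -0.17
[2] 1.0(0.44) - 1.0(0.91) = 0.44 - 0.91 = -0.47
[3] 1.2(0.44) + 0.7(0.91) + 0.7(1.28) = 2.06
[4] 0.9(0.44) - 0.8(0.91) = 0.40 - 0.73 = -0.33
Combination 2 gives the minimum: -0.47 kip/ft.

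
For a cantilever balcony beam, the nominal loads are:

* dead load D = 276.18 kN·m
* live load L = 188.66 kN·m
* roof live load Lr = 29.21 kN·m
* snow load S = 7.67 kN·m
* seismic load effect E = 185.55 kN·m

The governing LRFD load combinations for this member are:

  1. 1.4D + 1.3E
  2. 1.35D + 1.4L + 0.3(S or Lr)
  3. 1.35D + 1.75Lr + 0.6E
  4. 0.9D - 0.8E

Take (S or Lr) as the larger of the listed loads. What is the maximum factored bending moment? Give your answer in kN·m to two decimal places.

645.73 kN·m

(S or Lr) → Lr = 29.21 kN·m.
1. 1.4(276.18) + 1.3(185.55) = 386.65 + 241.22 = 627.87
2. 1.35(276.18) + 1.4(188.66) + 0.3(29.21) = 645.73
3. 1.35(276.18) + 1.75(29.21) + 0.6(185.55) = 372.84 + 51.12 + 111.33 = 535.29
4. 0.9(276.18) - 0.8(185.55) = 248.56 - 148.44 = 100.12
Maximum is from combination 2.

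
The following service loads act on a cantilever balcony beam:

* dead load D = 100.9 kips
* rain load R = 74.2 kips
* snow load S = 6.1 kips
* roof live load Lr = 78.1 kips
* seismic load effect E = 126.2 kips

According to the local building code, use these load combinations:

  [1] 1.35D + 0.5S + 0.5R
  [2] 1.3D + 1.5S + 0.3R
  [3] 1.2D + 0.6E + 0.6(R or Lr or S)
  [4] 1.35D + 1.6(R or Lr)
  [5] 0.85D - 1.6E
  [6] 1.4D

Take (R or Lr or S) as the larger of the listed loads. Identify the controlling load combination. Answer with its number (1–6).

Combination 4

(R or Lr or S) → Lr = 78.1 kips; (R or Lr) → Lr = 78.1 kips.
[1] 1.35(100.9) + 0.5(6.1) + 0.5(74.2) = 136.22 + 3.05 + 37.10 = 176.37
[2] 1.3(100.9) + 1.5(6.1) + 0.3(74.2) = 131.17 + 9.15 + 22.26 = 162.58
[3] 1.2(100.9) + 0.6(126.2) + 0.6(78.1) = 121.08 + 75.72 + 46.86 = 243.66
[4] 1.35(100.9) + 1.6(78.1) = 136.22 + 124.96 = 261.18
[5] 0.85(100.9) - 1.6(126.2) = -116.16
[6] 1.4(100.9) = 141.26
The largest value is 261.18 kips from combination 4.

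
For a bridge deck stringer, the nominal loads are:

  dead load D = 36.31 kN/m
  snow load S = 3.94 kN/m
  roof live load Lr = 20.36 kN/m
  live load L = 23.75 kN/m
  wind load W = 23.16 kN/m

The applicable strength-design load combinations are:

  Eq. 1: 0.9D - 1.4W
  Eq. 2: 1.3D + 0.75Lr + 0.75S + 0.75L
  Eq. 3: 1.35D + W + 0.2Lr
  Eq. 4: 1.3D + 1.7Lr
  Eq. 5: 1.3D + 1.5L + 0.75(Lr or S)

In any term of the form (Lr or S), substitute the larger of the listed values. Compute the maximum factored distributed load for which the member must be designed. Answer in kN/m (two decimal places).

98.10 kN/m

(Lr or S) → Lr = 20.36 kN/m.
Eq. 1: 0.9(36.31) - 1.4(23.16) = 32.68 - 32.42 = 0.26
Eq. 2: 1.3(36.31) + 0.75(20.36) + 0.75(3.94) + 0.75(23.75) = 47.20 + 15.27 + 2.96 + 17.81 = 83.24
Eq. 3: 1.35(36.31) + 1.0(23.16) + 0.2(20.36) = 49.02 + 23.16 + 4.07 = 76.25
Eq. 4: 1.3(36.31) + 1.7(20.36) = 81.82
Eq. 5: 1.3(36.31) + 1.5(23.75) + 0.75(20.36) = 47.20 + 35.63 + 15.27 = 98.10
Combination 5 governs: w_u = 98.10 kN/m.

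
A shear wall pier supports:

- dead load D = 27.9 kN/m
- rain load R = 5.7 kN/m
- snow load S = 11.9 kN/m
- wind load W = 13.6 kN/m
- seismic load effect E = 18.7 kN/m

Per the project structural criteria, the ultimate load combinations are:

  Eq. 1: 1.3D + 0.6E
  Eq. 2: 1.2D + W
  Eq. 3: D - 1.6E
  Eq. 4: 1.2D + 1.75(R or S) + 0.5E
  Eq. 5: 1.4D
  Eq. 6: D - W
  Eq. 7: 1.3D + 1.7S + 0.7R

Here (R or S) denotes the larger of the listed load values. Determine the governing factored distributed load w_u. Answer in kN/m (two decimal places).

(R or S) → S = 11.9 kN/m.
Eq. 1: 1.3(27.9) + 0.6(18.7) = 47.49
Eq. 2: 1.2(27.9) + 1.0(13.6) = 47.08
Eq. 3: 1.0(27.9) - 1.6(18.7) = -2.02
Eq. 4: 1.2(27.9) + 1.75(11.9) + 0.5(18.7) = 63.66
Eq. 5: 1.4(27.9) = 39.06
Eq. 6: 1.0(27.9) - 1.0(13.6) = 14.30
Eq. 7: 1.3(27.9) + 1.7(11.9) + 0.7(5.7) = 60.49
Combination 4 governs: w_u = 63.66 kN/m.

63.66 kN/m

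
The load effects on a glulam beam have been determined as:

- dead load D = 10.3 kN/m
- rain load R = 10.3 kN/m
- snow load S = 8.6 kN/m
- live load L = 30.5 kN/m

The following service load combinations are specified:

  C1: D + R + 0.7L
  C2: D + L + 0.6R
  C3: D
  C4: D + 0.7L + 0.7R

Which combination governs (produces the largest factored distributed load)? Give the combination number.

Combination 2

C1: 1.0(10.3) + 1.0(10.3) + 0.7(30.5) = 10.3 + 10.3 + 21.4 = 42.0
C2: 1.0(10.3) + 1.0(30.5) + 0.6(10.3) = 10.3 + 30.5 + 6.2 = 47.0
C3: 1.0(10.3) = 10.3
C4: 1.0(10.3) + 0.7(30.5) + 0.7(10.3) = 10.3 + 21.4 + 7.2 = 38.9
The largest value is 47.0 kN/m from combination 2.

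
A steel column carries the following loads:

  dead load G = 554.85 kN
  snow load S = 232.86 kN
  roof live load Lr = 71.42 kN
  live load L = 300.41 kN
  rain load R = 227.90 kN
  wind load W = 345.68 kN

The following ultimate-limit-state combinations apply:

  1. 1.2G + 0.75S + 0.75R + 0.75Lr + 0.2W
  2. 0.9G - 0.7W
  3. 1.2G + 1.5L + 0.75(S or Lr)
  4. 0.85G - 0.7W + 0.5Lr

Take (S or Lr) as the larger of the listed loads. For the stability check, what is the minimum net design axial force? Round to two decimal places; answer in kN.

(S or Lr) → S = 232.86 kN.
1. 1.2(554.85) + 0.75(232.86) + 0.75(227.90) + 0.75(71.42) + 0.2(345.68) = 1134.09
2. 0.9(554.85) - 0.7(345.68) = 499.37 - 241.98 = 257.39
3. 1.2(554.85) + 1.5(300.41) + 0.75(232.86) = 1291.08
4. 0.85(554.85) - 0.7(345.68) + 0.5(71.42) = 265.36
Combination 2 gives the minimum: 257.39 kN.

257.39 kN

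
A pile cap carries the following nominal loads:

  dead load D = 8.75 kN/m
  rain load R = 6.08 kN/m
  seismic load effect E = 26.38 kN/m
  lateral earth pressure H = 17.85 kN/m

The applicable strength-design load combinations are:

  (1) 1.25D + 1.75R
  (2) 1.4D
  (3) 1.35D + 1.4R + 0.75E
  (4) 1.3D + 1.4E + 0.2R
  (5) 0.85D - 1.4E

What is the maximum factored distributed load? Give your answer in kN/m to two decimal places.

49.52 kN/m

(1) 1.25(8.75) + 1.75(6.08) = 21.58
(2) 1.4(8.75) = 12.25
(3) 1.35(8.75) + 1.4(6.08) + 0.75(26.38) = 40.11
(4) 1.3(8.75) + 1.4(26.38) + 0.2(6.08) = 49.52
(5) 0.85(8.75) - 1.4(26.38) = -29.49
The controlling combination is 4, giving 49.52 kN/m.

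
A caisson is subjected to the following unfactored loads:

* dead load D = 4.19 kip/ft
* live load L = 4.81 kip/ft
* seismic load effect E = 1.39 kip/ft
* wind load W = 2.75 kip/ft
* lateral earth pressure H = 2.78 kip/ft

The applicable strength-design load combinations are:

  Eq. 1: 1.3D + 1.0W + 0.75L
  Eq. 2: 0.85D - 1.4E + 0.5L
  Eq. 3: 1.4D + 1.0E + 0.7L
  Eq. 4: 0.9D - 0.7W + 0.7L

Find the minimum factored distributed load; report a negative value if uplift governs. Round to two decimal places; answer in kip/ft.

Eq. 1: 1.3(4.19) + 1.0(2.75) + 0.75(4.81) = 11.80
Eq. 2: 0.85(4.19) - 1.4(1.39) + 0.5(4.81) = 3.56 - 1.95 + 2.41 = 4.02
Eq. 3: 1.4(4.19) + 1.0(1.39) + 0.7(4.81) = 10.62
Eq. 4: 0.9(4.19) - 0.7(2.75) + 0.7(4.81) = 3.77 - 1.93 + 3.37 = 5.21
Combination 2 gives the minimum: 4.02 kip/ft.

4.02 kip/ft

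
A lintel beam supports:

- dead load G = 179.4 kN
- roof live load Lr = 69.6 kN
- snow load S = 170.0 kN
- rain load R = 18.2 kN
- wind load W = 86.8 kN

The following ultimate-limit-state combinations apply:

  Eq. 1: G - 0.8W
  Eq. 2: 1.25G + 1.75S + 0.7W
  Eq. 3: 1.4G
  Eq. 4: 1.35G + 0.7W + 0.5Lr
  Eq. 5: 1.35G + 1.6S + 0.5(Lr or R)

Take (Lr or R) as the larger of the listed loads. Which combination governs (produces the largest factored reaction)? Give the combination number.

Combination 2

(Lr or R) → Lr = 69.6 kN.
Eq. 1: 1.0(179.4) - 0.8(86.8) = 110.0
Eq. 2: 1.25(179.4) + 1.75(170.0) + 0.7(86.8) = 582.5
Eq. 3: 1.4(179.4) = 251.2
Eq. 4: 1.35(179.4) + 0.7(86.8) + 0.5(69.6) = 337.8
Eq. 5: 1.35(179.4) + 1.6(170.0) + 0.5(69.6) = 549.0
The largest value is 582.5 kN from combination 2.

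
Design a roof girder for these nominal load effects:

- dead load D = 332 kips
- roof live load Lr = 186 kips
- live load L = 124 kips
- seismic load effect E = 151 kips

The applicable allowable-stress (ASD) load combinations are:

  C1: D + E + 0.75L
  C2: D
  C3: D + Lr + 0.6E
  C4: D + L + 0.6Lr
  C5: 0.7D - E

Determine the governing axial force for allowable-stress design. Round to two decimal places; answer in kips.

608.60 kips

C1: 1.0(332) + 1.0(151) + 0.75(124) = 576.00
C2: 1.0(332) = 332.00
C3: 1.0(332) + 1.0(186) + 0.6(151) = 608.60
C4: 1.0(332) + 1.0(124) + 0.6(186) = 567.60
C5: 0.7(332) - 1.0(151) = 81.40
Maximum is from combination 3.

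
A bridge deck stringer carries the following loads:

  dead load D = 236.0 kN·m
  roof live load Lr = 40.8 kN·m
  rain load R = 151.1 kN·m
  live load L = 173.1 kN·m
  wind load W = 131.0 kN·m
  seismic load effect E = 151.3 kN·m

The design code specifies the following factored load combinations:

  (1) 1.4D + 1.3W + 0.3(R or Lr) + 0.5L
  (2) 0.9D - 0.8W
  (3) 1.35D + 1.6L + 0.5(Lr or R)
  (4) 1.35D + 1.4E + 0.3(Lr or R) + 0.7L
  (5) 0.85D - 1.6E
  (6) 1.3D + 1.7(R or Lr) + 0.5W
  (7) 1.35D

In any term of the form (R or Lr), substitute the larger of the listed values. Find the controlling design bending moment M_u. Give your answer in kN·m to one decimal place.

(R or Lr) → R = 151.1 kN·m; (Lr or R) → R = 151.1 kN·m.
(1) 1.4(236.0) + 1.3(131.0) + 0.3(151.1) + 0.5(173.1) = 632.6
(2) 0.9(236.0) - 0.8(131.0) = 107.6
(3) 1.35(236.0) + 1.6(173.1) + 0.5(151.1) = 671.1
(4) 1.35(236.0) + 1.4(151.3) + 0.3(151.1) + 0.7(173.1) = 696.9
(5) 0.85(236.0) - 1.6(151.3) = -41.5
(6) 1.3(236.0) + 1.7(151.1) + 0.5(131.0) = 629.2
(7) 1.35(236.0) = 318.6
The controlling combination is 4, giving 696.9 kN·m.

696.9 kN·m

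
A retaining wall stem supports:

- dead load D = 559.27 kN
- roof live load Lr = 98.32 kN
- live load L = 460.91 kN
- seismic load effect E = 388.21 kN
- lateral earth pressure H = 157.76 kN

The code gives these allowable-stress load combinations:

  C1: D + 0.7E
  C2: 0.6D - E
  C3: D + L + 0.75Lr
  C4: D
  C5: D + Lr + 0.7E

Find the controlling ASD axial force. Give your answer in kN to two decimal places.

C1: 1.0(559.27) + 0.7(388.21) = 559.27 + 271.75 = 831.02
C2: 0.6(559.27) - 1.0(388.21) = 335.56 - 388.21 = -52.65
C3: 1.0(559.27) + 1.0(460.91) + 0.75(98.32) = 559.27 + 460.91 + 73.74 = 1093.92
C4: 1.0(559.27) = 559.27
C5: 1.0(559.27) + 1.0(98.32) + 0.7(388.21) = 559.27 + 98.32 + 271.75 = 929.34
Maximum is from combination 3.

1093.92 kN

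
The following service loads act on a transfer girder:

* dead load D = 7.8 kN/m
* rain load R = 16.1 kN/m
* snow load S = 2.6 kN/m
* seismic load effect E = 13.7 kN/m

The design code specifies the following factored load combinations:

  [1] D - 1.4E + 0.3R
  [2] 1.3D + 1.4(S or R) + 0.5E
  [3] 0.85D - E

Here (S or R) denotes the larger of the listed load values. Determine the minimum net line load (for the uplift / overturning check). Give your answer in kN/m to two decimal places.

(S or R) → R = 16.1 kN/m.
[1] 1.0(7.8) - 1.4(13.7) + 0.3(16.1) = 7.80 - 19.18 + 4.83 = -6.55
[2] 1.3(7.8) + 1.4(16.1) + 0.5(13.7) = 10.14 + 22.54 + 6.85 = 39.53
[3] 0.85(7.8) - 1.0(13.7) = 6.63 - 13.70 = -7.07
Combination 3 gives the minimum: -7.07 kN/m.

-7.07 kN/m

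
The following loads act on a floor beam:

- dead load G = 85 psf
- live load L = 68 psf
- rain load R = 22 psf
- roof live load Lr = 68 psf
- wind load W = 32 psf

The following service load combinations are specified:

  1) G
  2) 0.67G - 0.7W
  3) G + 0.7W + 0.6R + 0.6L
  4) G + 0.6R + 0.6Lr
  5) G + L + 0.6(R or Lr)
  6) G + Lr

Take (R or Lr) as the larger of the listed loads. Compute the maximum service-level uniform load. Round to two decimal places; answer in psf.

(R or Lr) → Lr = 68 psf.
1) 1.0(85) = 85.00
2) 0.67(85) - 0.7(32) = 34.55
3) 1.0(85) + 0.7(32) + 0.6(22) + 0.6(68) = 161.40
4) 1.0(85) + 0.6(22) + 0.6(68) = 139.00
5) 1.0(85) + 1.0(68) + 0.6(68) = 193.80
6) 1.0(85) + 1.0(68) = 153.00
Combination 5 governs: q = 193.80 psf.

193.80 psf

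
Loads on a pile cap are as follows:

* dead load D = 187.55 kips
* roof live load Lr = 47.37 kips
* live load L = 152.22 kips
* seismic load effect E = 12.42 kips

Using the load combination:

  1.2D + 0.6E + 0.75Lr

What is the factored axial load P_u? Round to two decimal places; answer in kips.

268.04 kips

1.2(187.55) + 0.6(12.42) + 0.75(47.37) = 225.06 + 7.45 + 35.53 = 268.04
P_u = 268.04 kips.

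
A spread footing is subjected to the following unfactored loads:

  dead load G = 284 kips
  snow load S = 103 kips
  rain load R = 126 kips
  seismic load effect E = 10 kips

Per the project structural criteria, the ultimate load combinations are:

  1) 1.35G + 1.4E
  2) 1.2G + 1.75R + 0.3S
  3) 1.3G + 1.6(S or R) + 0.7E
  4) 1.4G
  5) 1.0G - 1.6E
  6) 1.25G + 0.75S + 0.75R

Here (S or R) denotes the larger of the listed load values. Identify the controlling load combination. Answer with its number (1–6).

Combination 2

(S or R) → R = 126 kips.
1) 1.35(284) + 1.4(10) = 383.40 + 14.00 = 397.40
2) 1.2(284) + 1.75(126) + 0.3(103) = 340.80 + 220.50 + 30.90 = 592.20
3) 1.3(284) + 1.6(126) + 0.7(10) = 369.20 + 201.60 + 7.00 = 577.80
4) 1.4(284) = 397.60
5) 1.0(284) - 1.6(10) = 284.00 - 16.00 = 268.00
6) 1.25(284) + 0.75(103) + 0.75(126) = 355.00 + 77.25 + 94.50 = 526.75
The largest value is 592.20 kips from combination 2.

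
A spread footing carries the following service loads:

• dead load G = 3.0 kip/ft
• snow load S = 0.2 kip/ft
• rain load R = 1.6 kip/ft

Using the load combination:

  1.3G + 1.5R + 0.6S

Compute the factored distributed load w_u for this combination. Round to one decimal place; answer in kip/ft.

6.4 kip/ft

1.3(3.0) + 1.5(1.6) + 0.6(0.2) = 3.9 + 2.4 + 0.1 = 6.4
w_u = 6.4 kip/ft.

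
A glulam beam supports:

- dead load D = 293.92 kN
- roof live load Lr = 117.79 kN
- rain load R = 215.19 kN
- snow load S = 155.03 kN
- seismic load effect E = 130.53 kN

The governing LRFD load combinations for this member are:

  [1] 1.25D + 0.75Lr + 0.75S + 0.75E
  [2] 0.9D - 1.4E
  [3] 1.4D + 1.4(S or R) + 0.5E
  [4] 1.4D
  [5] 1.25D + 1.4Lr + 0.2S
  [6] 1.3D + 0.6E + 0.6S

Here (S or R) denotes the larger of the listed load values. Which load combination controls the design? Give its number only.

(S or R) → R = 215.19 kN.
[1] 1.25(293.92) + 0.75(117.79) + 0.75(155.03) + 0.75(130.53) = 367.40 + 88.34 + 116.27 + 97.90 = 669.91
[2] 0.9(293.92) - 1.4(130.53) = 264.53 - 182.74 = 81.79
[3] 1.4(293.92) + 1.4(215.19) + 0.5(130.53) = 778.02
[4] 1.4(293.92) = 411.49
[5] 1.25(293.92) + 1.4(117.79) + 0.2(155.03) = 563.31
[6] 1.3(293.92) + 0.6(130.53) + 0.6(155.03) = 553.43
The largest value is 778.02 kN from combination 3.

Combination 3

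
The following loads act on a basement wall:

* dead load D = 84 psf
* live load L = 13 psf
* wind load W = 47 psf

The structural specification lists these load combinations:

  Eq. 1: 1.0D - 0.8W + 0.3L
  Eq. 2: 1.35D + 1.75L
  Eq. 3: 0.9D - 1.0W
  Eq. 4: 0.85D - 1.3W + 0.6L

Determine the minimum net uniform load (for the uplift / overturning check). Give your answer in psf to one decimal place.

Eq. 1: 1.0(84) - 0.8(47) + 0.3(13) = 84.0 - 37.6 + 3.9 = 50.3
Eq. 2: 1.35(84) + 1.75(13) = 113.4 + 22.8 = 136.2
Eq. 3: 0.9(84) - 1.0(47) = 75.6 - 47.0 = 28.6
Eq. 4: 0.85(84) - 1.3(47) + 0.6(13) = 71.4 - 61.1 + 7.8 = 18.1
Combination 4 gives the minimum: 18.1 psf.

18.1 psf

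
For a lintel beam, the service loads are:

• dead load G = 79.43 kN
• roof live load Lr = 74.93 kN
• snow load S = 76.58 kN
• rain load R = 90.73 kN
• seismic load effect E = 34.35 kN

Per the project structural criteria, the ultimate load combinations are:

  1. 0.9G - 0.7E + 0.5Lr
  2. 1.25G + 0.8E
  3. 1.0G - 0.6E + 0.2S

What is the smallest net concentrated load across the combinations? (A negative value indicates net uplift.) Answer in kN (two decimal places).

1. 0.9(79.43) - 0.7(34.35) + 0.5(74.93) = 84.91
2. 1.25(79.43) + 0.8(34.35) = 126.77
3. 1.0(79.43) - 0.6(34.35) + 0.2(76.58) = 74.14
Combination 3 gives the minimum: 74.14 kN.

74.14 kN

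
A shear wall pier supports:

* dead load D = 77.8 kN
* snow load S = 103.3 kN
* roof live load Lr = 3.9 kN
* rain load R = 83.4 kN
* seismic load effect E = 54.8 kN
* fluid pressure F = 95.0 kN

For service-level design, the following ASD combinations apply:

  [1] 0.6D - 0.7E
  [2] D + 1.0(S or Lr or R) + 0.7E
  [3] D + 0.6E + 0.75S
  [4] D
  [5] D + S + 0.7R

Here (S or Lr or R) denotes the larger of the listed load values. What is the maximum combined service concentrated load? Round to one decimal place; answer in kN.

239.5 kN

(S or Lr or R) → S = 103.3 kN.
[1] 0.6(77.8) - 0.7(54.8) = 8.3
[2] 1.0(77.8) + 1.0(103.3) + 0.7(54.8) = 219.5
[3] 1.0(77.8) + 0.6(54.8) + 0.75(103.3) = 188.2
[4] 1.0(77.8) = 77.8
[5] 1.0(77.8) + 1.0(103.3) + 0.7(83.4) = 239.5
Combination 5 governs: P = 239.5 kN.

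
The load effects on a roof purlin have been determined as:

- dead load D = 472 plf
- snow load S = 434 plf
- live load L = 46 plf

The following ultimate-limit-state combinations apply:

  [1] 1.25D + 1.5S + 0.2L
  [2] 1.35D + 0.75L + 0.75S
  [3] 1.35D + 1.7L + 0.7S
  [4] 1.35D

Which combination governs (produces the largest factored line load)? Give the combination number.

[1] 1.25(472) + 1.5(434) + 0.2(46) = 590.00 + 651.00 + 9.20 = 1250.20
[2] 1.35(472) + 0.75(46) + 0.75(434) = 637.20 + 34.50 + 325.50 = 997.20
[3] 1.35(472) + 1.7(46) + 0.7(434) = 637.20 + 78.20 + 303.80 = 1019.20
[4] 1.35(472) = 637.20
The largest value is 1250.20 plf from combination 1.

Combination 1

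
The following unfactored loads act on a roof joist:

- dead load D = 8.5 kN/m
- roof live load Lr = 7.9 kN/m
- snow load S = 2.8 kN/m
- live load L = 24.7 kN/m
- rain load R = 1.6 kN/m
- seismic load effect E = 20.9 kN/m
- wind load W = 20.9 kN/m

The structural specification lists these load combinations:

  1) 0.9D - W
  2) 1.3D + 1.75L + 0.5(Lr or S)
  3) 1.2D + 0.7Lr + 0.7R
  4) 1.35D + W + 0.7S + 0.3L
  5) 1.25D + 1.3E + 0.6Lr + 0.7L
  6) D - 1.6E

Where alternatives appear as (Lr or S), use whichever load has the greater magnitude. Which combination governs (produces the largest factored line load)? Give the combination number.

(Lr or S) → Lr = 7.9 kN/m.
1) 0.9(8.5) - 1.0(20.9) = -13.3
2) 1.3(8.5) + 1.75(24.7) + 0.5(7.9) = 58.2
3) 1.2(8.5) + 0.7(7.9) + 0.7(1.6) = 16.9
4) 1.35(8.5) + 1.0(20.9) + 0.7(2.8) + 0.3(24.7) = 41.7
5) 1.25(8.5) + 1.3(20.9) + 0.6(7.9) + 0.7(24.7) = 10.6 + 27.2 + 4.7 + 17.3 = 59.8
6) 1.0(8.5) - 1.6(20.9) = 8.5 - 33.4 = -24.9
The largest value is 59.8 kN/m from combination 5.

Combination 5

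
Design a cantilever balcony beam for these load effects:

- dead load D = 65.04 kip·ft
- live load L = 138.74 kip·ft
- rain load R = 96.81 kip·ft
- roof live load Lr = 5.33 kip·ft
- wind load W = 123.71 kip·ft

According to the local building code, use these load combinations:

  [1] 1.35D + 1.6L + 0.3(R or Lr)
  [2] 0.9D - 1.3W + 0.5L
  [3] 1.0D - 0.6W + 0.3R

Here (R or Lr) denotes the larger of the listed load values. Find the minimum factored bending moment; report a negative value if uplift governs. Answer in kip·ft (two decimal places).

-32.92 kip·ft

(R or Lr) → R = 96.81 kip·ft.
[1] 1.35(65.04) + 1.6(138.74) + 0.3(96.81) = 338.83
[2] 0.9(65.04) - 1.3(123.71) + 0.5(138.74) = -32.92
[3] 1.0(65.04) - 0.6(123.71) + 0.3(96.81) = 19.86
Combination 2 gives the minimum: -32.92 kip·ft.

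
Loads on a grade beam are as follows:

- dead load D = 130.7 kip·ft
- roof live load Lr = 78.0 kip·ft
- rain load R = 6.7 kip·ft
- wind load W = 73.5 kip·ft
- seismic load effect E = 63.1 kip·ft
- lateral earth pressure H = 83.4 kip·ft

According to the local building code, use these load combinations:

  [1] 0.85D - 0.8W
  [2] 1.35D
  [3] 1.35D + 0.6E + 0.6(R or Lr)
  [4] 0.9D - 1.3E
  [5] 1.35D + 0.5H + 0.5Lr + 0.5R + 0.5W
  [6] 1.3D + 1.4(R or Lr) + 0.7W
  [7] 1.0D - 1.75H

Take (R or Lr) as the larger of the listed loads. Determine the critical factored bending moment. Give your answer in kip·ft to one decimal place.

(R or Lr) → Lr = 78.0 kip·ft.
[1] 0.85(130.7) - 0.8(73.5) = 111.1 - 58.8 = 52.3
[2] 1.35(130.7) = 176.4
[3] 1.35(130.7) + 0.6(63.1) + 0.6(78.0) = 176.4 + 37.9 + 46.8 = 261.1
[4] 0.9(130.7) - 1.3(63.1) = 117.6 - 82.0 = 35.6
[5] 1.35(130.7) + 0.5(83.4) + 0.5(78.0) + 0.5(6.7) + 0.5(73.5) = 297.2
[6] 1.3(130.7) + 1.4(78.0) + 0.7(73.5) = 169.9 + 109.2 + 51.5 = 330.6
[7] 1.0(130.7) - 1.75(83.4) = 130.7 - 146.0 = -15.3
Maximum is from combination 6.

330.6 kip·ft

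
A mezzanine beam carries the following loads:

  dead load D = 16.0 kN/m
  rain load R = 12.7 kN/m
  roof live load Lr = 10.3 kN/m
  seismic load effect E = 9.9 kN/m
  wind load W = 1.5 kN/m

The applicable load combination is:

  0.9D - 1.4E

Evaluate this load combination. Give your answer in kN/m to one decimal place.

0.9(16.0) - 1.4(9.9) = 14.4 - 13.9 = 0.5
w_u = 0.5 kN/m.

0.5 kN/m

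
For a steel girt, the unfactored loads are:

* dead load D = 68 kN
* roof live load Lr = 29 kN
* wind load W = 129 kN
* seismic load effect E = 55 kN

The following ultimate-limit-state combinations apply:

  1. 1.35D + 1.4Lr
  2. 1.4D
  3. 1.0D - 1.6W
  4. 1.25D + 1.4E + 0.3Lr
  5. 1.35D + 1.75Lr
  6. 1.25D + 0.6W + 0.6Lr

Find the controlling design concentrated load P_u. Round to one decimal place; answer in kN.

1. 1.35(68) + 1.4(29) = 91.8 + 40.6 = 132.4
2. 1.4(68) = 95.2
3. 1.0(68) - 1.6(129) = 68.0 - 206.4 = -138.4
4. 1.25(68) + 1.4(55) + 0.3(29) = 85.0 + 77.0 + 8.7 = 170.7
5. 1.35(68) + 1.75(29) = 91.8 + 50.8 = 142.6
6. 1.25(68) + 0.6(129) + 0.6(29) = 85.0 + 77.4 + 17.4 = 179.8
The controlling combination is 6, giving 179.8 kN.

179.8 kN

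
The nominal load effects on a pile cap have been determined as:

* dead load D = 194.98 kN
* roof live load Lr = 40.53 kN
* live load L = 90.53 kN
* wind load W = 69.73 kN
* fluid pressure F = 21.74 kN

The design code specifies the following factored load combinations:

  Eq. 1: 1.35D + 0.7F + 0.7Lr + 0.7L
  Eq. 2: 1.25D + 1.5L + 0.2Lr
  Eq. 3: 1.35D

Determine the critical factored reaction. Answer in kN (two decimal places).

Eq. 1: 1.35(194.98) + 0.7(21.74) + 0.7(40.53) + 0.7(90.53) = 263.22 + 15.22 + 28.37 + 63.37 = 370.18
Eq. 2: 1.25(194.98) + 1.5(90.53) + 0.2(40.53) = 387.63
Eq. 3: 1.35(194.98) = 263.22
Combination 2 governs: V_u = 387.63 kN.

387.63 kN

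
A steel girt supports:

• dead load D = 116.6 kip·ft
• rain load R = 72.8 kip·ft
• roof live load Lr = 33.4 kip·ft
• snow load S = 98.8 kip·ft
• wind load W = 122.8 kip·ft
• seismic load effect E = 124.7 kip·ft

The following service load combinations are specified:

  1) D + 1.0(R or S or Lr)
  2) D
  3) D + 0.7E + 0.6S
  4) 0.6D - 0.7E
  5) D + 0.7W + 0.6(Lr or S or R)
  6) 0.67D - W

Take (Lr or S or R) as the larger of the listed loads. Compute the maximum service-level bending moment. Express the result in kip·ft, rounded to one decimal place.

263.2 kip·ft

(R or S or Lr) → S = 98.8 kip·ft; (Lr or S or R) → S = 98.8 kip·ft.
1) 1.0(116.6) + 1.0(98.8) = 116.6 + 98.8 = 215.4
2) 1.0(116.6) = 116.6
3) 1.0(116.6) + 0.7(124.7) + 0.6(98.8) = 116.6 + 87.3 + 59.3 = 263.2
4) 0.6(116.6) - 0.7(124.7) = 70.0 - 87.3 = -17.3
5) 1.0(116.6) + 0.7(122.8) + 0.6(98.8) = 261.8
6) 0.67(116.6) - 1.0(122.8) = 78.1 - 122.8 = -44.7
The controlling combination is 3, giving 263.2 kip·ft.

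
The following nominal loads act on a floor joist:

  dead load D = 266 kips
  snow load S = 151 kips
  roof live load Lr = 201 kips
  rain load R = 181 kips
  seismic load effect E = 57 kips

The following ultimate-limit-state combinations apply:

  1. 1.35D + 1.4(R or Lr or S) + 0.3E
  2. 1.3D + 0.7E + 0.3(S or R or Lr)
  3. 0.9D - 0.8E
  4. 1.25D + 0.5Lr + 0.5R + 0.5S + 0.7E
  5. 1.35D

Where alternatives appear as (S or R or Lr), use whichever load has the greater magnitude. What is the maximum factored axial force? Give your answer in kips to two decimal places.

(R or Lr or S) → Lr = 201 kips; (S or R or Lr) → Lr = 201 kips.
1. 1.35(266) + 1.4(201) + 0.3(57) = 657.60
2. 1.3(266) + 0.7(57) + 0.3(201) = 446.00
3. 0.9(266) - 0.8(57) = 193.80
4. 1.25(266) + 0.5(201) + 0.5(181) + 0.5(151) + 0.7(57) = 638.90
5. 1.35(266) = 359.10
Combination 1 governs: P_u = 657.60 kips.

657.60 kips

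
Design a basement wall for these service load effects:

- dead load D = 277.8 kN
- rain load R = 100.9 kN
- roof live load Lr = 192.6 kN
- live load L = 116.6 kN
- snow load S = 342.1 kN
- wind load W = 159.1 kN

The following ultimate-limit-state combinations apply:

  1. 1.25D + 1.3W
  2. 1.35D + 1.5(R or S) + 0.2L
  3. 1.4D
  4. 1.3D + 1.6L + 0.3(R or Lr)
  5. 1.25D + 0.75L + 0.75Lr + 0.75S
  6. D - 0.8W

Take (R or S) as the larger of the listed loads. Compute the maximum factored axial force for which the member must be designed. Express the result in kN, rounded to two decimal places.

(R or S) → S = 342.1 kN; (R or Lr) → Lr = 192.6 kN.
1. 1.25(277.8) + 1.3(159.1) = 554.08
2. 1.35(277.8) + 1.5(342.1) + 0.2(116.6) = 911.50
3. 1.4(277.8) = 388.92
4. 1.3(277.8) + 1.6(116.6) + 0.3(192.6) = 605.48
5. 1.25(277.8) + 0.75(116.6) + 0.75(192.6) + 0.75(342.1) = 835.73
6. 1.0(277.8) - 0.8(159.1) = 150.52
The controlling combination is 2, giving 911.50 kN.

911.50 kN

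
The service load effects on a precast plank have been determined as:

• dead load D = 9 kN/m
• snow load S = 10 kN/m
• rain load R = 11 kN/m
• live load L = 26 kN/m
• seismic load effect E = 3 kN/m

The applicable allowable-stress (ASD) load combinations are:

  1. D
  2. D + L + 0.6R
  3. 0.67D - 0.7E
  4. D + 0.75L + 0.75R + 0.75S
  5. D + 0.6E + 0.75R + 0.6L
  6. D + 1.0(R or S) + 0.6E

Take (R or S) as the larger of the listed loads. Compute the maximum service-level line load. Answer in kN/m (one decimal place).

44.3 kN/m

(R or S) → R = 11 kN/m.
1. 1.0(9) = 9.0
2. 1.0(9) + 1.0(26) + 0.6(11) = 9.0 + 26.0 + 6.6 = 41.6
3. 0.67(9) - 0.7(3) = 6.0 - 2.1 = 3.9
4. 1.0(9) + 0.75(26) + 0.75(11) + 0.75(10) = 9.0 + 19.5 + 8.3 + 7.5 = 44.3
5. 1.0(9) + 0.6(3) + 0.75(11) + 0.6(26) = 9.0 + 1.8 + 8.3 + 15.6 = 34.7
6. 1.0(9) + 1.0(11) + 0.6(3) = 9.0 + 11.0 + 1.8 = 21.8
Maximum is from combination 4.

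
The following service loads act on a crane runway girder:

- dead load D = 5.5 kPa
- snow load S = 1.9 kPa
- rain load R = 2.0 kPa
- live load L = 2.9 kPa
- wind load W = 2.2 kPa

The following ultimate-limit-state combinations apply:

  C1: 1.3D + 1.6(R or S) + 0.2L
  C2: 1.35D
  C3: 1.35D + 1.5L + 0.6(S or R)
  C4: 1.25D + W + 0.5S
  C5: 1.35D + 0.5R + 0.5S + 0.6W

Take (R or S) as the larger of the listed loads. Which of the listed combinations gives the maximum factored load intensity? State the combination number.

Combination 3

(R or S) → R = 2.0 kPa; (S or R) → R = 2.0 kPa.
C1: 1.3(5.5) + 1.6(2.0) + 0.2(2.9) = 10.9
C2: 1.35(5.5) = 7.4
C3: 1.35(5.5) + 1.5(2.9) + 0.6(2.0) = 7.4 + 4.4 + 1.2 = 13.0
C4: 1.25(5.5) + 1.0(2.2) + 0.5(1.9) = 10.0
C5: 1.35(5.5) + 0.5(2.0) + 0.5(1.9) + 0.6(2.2) = 7.4 + 1.0 + 1.0 + 1.3 = 10.7
The largest value is 13.0 kPa from combination 3.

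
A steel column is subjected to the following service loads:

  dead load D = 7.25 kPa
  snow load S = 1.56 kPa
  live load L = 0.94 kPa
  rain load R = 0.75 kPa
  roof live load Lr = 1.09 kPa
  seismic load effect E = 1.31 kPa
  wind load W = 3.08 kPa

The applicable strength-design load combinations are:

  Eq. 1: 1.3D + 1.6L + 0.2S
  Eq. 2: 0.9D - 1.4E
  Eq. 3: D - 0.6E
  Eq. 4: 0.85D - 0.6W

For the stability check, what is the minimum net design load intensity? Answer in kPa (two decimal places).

Eq. 1: 1.3(7.25) + 1.6(0.94) + 0.2(1.56) = 11.24
Eq. 2: 0.9(7.25) - 1.4(1.31) = 4.69
Eq. 3: 1.0(7.25) - 0.6(1.31) = 6.46
Eq. 4: 0.85(7.25) - 0.6(3.08) = 4.31
Combination 4 gives the minimum: 4.31 kPa.

4.31 kPa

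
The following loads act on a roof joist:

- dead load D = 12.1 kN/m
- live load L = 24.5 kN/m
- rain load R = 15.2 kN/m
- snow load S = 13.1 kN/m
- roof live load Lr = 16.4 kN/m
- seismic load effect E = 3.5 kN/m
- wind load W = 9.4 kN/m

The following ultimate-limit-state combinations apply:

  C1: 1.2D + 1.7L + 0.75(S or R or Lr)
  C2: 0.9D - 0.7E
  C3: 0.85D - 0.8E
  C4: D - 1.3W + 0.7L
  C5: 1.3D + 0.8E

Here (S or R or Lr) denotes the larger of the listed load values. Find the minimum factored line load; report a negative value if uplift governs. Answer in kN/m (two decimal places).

7.49 kN/m

(S or R or Lr) → Lr = 16.4 kN/m.
C1: 1.2(12.1) + 1.7(24.5) + 0.75(16.4) = 68.47
C2: 0.9(12.1) - 0.7(3.5) = 8.44
C3: 0.85(12.1) - 0.8(3.5) = 7.49
C4: 1.0(12.1) - 1.3(9.4) + 0.7(24.5) = 17.03
C5: 1.3(12.1) + 0.8(3.5) = 18.53
Combination 3 gives the minimum: 7.49 kN/m.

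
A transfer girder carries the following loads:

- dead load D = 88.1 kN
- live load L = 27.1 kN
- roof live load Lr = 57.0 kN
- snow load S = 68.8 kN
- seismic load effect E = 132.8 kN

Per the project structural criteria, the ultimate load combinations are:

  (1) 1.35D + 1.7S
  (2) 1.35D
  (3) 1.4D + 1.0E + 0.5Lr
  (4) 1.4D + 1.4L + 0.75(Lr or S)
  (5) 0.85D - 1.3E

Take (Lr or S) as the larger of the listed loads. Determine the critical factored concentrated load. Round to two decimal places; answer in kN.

284.64 kN

(Lr or S) → S = 68.8 kN.
(1) 1.35(88.1) + 1.7(68.8) = 118.94 + 116.96 = 235.90
(2) 1.35(88.1) = 118.94
(3) 1.4(88.1) + 1.0(132.8) + 0.5(57.0) = 123.34 + 132.80 + 28.50 = 284.64
(4) 1.4(88.1) + 1.4(27.1) + 0.75(68.8) = 123.34 + 37.94 + 51.60 = 212.88
(5) 0.85(88.1) - 1.3(132.8) = -97.76
Maximum is from combination 3.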